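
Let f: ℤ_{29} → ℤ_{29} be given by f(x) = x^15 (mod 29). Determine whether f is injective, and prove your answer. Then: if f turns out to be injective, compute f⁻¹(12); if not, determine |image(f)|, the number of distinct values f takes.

Since 29 is prime, the nonzero elements of ℤ_{29} form a cyclic group of order 28.
As gcd(15, 28) = 1, raising to the 15th power is a bijection on this group: if s^15 ≡ t^15 then (st^{−1})^15 = 1, and the only element of order dividing gcd(15, 28) = 1 is 1, so s = t.
With f(0) = 0 this makes f injective on all of ℤ_{29}, hence bijective (finite equal-size domain and codomain). In particular f is injective.
Since f is injective, we find the preimage of 12. The inverse of x ↦ x^15 on (ℤ_{29})^× is x ↦ x^15, because 15·15 = 225 = 8·28 + 1 ≡ 1 (mod 28) and x^{28} = 1 for x ≠ 0 (Fermat). So f⁻¹(12) = 12^15 mod 29.
Repeated squaring mod 29: 12^1 ≡ 12, 12^2 ≡ 12² = 144 ≡ 28, 12^4 ≡ 28² = 784 ≡ 1, 12^8 ≡ 1² = 1. Since 15 = 8 + 4 + 2 + 1, 12^15 ≡ 1·1·28·12: 1·1 = 1, then 1·28 = 28, then 28·12 = 336 ≡ 17. So 12^15 ≡ 17 (mod 29).
Hence f⁻¹(12) = 17.

17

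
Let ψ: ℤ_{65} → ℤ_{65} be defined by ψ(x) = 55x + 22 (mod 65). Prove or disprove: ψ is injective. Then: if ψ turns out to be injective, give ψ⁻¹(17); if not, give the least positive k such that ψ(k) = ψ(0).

We have gcd(55, 65) = 5 > 1. Taking x_1 = 0 and x_2 = 13: ψ(0) = 22 and ψ(13) = 55·13 + 22 = 737 ≡ 22 (mod 65).
So ψ(0) = ψ(13) while 0 ≠ 13, thus ψ is not injective.
Since ψ is not injective, we find the least positive k with ψ(k) = ψ(0): this means 55k ≡ 0 (mod 65), i.e. 65 ∣ 55k. Since gcd(55, 65) = 5, dividing through by 5 this holds exactly when 13 ∣ 11k, and as gcd(11, 13) = 1, exactly when 13 ∣ k.
The smallest positive such k is 13.

13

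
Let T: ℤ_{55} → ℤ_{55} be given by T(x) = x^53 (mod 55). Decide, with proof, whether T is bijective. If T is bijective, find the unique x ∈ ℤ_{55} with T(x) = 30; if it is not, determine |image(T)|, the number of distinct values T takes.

35

Computing x^53 mod 55 for each x (by repeated squaring, reducing mod 55 at every step), the values T(0), T(1), …, T(54) are: 0, 1, 52, 38, 9, 15, 51, 2, 28, 14, 10, 11, 12, 8, 49, 20, 26, 7, 13, 39, 25, 21, 22, 23, 19, 5, 31, 37, 18, 24, 50, 36, 32, 33, 34, 30, 16, 42, 48, 29, 35, 6, 47, 43, 44, 45, 41, 27, 53, 4, 40, 46, 17, 3, 54.
Every element of ℤ_{55} appears exactly once in this list, so T is a bijection, and in particular bijective.
Since T is bijective, we read off the preimage of 30 from the same table: T(35) = 30, so T⁻¹(30) = 35.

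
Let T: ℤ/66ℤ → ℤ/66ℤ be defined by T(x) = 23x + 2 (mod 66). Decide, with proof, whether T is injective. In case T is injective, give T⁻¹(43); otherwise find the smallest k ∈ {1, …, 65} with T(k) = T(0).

If T(s) = T(t), then 23s ≡ 23t (mod 66). Because gcd(23, 66) = 1, we may cancel 23 to get s ≡ t (mod 66).
So T is injective.
We now compute 23⁻¹ mod 66 explicitly. Euclid's algorithm: 66 = 2·23 + 20, 23 = 1·20 + 3, 20 = 6·3 + 2, 3 = 1·2 + 1; back-substituting gives 1 = 23·23 − 8·66, so 23⁻¹ ≡ 23 (mod 66).
Since T is injective, we find T⁻¹(43): we need 23x ≡ 43 − 2 ≡ 41 (mod 66). Using 23⁻¹ = 23: x ≡ 23·41 = 943 = 14·66 + 19, so x = 19.
Check: T(19) = 23·19 + 2 = 439 = 6·66 + 43 ≡ 43 (mod 66).

19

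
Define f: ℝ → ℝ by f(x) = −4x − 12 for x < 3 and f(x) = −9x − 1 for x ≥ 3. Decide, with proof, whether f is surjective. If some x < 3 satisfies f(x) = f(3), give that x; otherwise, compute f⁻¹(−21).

Both pieces are strictly decreasing (slopes −4 and −9), so each is injective on its own interval.
The left piece maps (−∞, 3) onto (−24, ∞); the right piece maps [3, ∞) onto (−∞, −28].
The union (−24, ∞) ∪ (−∞, −28] omits the interval between −24 and −28; in particular −24 has no preimage. So f is not surjective.
Because the two images are disjoint, no x < 3 has f(x) = f(3), so we compute f⁻¹(−21): −21 lies in (−24, ∞), so solve −4x − 12 = −21: x = (−21 + 12)/(−4) = 9/4.

9/4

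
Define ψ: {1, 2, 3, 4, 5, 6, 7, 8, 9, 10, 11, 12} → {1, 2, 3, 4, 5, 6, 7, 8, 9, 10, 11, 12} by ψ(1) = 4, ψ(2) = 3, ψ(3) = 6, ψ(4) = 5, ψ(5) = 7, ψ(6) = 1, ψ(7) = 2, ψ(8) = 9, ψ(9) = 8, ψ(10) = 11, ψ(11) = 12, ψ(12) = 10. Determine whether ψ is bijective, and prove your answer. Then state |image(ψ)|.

The values 4, 3, 6, 5, 7, 1, 2, 9, 8, 11, 12, 10 are a permutation of {1, 2, 3, 4, 5, 6, 7, 8, 9, 10, 11, 12}: each element appears exactly once.
So ψ is injective and surjective, hence bijective.
The image of ψ is {1, 2, 3, 4, 5, 6, 7, 8, 9, 10, 11, 12}, which has 12 elements.

12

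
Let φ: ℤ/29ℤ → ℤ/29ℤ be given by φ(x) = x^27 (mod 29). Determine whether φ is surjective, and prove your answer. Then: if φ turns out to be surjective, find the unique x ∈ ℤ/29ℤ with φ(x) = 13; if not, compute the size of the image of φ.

9

Since 29 is prime, the nonzero elements of ℤ/29ℤ form a cyclic group of order 28.
As gcd(27, 28) = 1, raising to the 27th power is a bijection on this group: if s^27 ≡ t^27 then (st^{−1})^27 = 1, and the only element of order dividing gcd(27, 28) = 1 is 1, so s = t.
With φ(0) = 0 this makes φ injective on all of ℤ/29ℤ, hence bijective (finite equal-size domain and codomain). In particular φ is surjective.
Since φ is surjective, we find the preimage of 13. The inverse of x ↦ x^27 on (ℤ/29ℤ)^× is x ↦ x^27, because 27·27 = 729 = 26·28 + 1 ≡ 1 (mod 28) and x^{28} = 1 for x ≠ 0 (Fermat). So φ⁻¹(13) = 13^27 mod 29.
Repeated squaring mod 29: 13^1 ≡ 13, 13^2 ≡ 13² = 169 ≡ 24, 13^4 ≡ 24² = 576 ≡ 25, 13^8 ≡ 25² = 625 ≡ 16, 13^16 ≡ 16² = 256 ≡ 24. Since 27 = 16 + 8 + 2 + 1, 13^27 ≡ 24·16·24·13: 24·16 = 384 ≡ 7, then 7·24 = 168 ≡ 23, then 23·13 = 299 ≡ 9. So 13^27 ≡ 9 (mod 29).
Hence φ⁻¹(13) = 9.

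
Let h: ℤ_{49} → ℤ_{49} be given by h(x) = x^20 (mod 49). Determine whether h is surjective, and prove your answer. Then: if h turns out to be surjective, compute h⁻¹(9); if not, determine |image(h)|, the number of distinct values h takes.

h(0) = 0^20 = 0.
h(7): Repeated squaring mod 49: 7^1 ≡ 7, 7^2 ≡ 7² = 49 ≡ 0, 7^4 ≡ 0² = 0, 7^8 ≡ 0² = 0, 7^16 ≡ 0² = 0. Since 20 = 16 + 4, 7^20 ≡ 0·0: 0·0 = 0. So 7^20 ≡ 0 (mod 49).
So h(0) = h(7) = 0 while 0 ≠ 7, hence h is not injective.
A non-injective map from the 49-element set ℤ_{49} to itself takes at most 48 distinct values, so it cannot be surjective. Hence h is not surjective.
Since h is not surjective, we determine |image(h)|. Computing x^20 mod 49 for each x (by repeated squaring, reducing mod 49 at every step), the values h(0), h(1), …, h(48) are: 0, 1, 25, 16, 37, 39, 8, 0, 43, 11, 44, 9, 4, 15, 0, 36, 46, 23, 30, 18, 22, 0, 29, 32, 2, 2, 32, 29, 0, 22, 18, 30, 23, 46, 36, 0, 15, 4, 9, 44, 11, 43, 0, 8, 39, 37, 16, 25, 1.
The distinct values are {0, 1, 2, 4, 8, 9, 11, 15, 16, 18, 22, 23, 25, 29, 30, 32, 36, 37, 39, 43, 44, 46}; there are 22 of them.

22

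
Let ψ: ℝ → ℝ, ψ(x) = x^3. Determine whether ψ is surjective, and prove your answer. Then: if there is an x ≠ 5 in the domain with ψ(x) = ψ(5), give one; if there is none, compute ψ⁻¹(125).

5

For any y ∈ ℝ, x = y^{1/3} ∈ ℝ gives ψ(x) = y, so ψ is surjective.
Since x ↦ x^3 is strictly increasing on ℝ, it is injective there, so no x ≠ 5 in the domain has ψ(x) = ψ(5). We therefore compute ψ⁻¹(125) = 125^{1/3} = 5 (indeed 5^3 = 125).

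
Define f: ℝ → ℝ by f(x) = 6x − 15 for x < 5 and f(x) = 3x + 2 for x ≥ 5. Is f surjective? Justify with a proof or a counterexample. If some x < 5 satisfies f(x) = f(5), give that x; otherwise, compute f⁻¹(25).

23/3

Both pieces are strictly increasing (slopes 6 and 3), so each is injective on its own interval.
The left piece maps (−∞, 5) onto (−∞, 15); the right piece maps [5, ∞) onto [17, ∞).
The union (−∞, 15) ∪ [17, ∞) omits the interval between 15 and 17; in particular 15 has no preimage. So f is not surjective.
Because the two images are disjoint, no x < 5 has f(x) = f(5), so we compute f⁻¹(25): 25 lies in [17, ∞), so solve 3x + 2 = 25: x = (25 − 2)/3 = 23/3.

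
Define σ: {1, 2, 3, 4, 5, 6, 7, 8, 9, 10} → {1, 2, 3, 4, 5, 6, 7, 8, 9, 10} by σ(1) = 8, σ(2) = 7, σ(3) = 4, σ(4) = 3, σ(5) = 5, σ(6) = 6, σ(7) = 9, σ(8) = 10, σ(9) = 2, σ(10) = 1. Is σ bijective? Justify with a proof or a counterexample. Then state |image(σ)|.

10

The values 8, 7, 4, 3, 5, 6, 9, 10, 2, 1 are a permutation of {1, 2, 3, 4, 5, 6, 7, 8, 9, 10}: each element appears exactly once.
So σ is injective and surjective, hence bijective.
The image of σ is {1, 2, 3, 4, 5, 6, 7, 8, 9, 10}, which has 10 elements.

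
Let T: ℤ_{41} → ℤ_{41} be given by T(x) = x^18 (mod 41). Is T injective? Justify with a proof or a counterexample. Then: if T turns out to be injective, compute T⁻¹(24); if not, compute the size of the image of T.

T(20): Repeated squaring mod 41: 20^1 ≡ 20, 20^2 ≡ 20² = 400 ≡ 31, 20^4 ≡ 31² = 961 ≡ 18, 20^8 ≡ 18² = 324 ≡ 37, 20^16 ≡ 37² = 1369 ≡ 16. Since 18 = 16 + 2, 20^18 ≡ 16·31: 16·31 = 496 ≡ 4. So 20^18 ≡ 4 (mod 41).
T(21): Repeated squaring mod 41: 21^1 ≡ 21, 21^2 ≡ 21² = 441 ≡ 31, 21^4 ≡ 31² = 961 ≡ 18, 21^8 ≡ 18² = 324 ≡ 37, 21^16 ≡ 37² = 1369 ≡ 16. Since 18 = 16 + 2, 21^18 ≡ 16·31: 16·31 = 496 ≡ 4. So 21^18 ≡ 4 (mod 41).
So T(20) = T(21) = 4 while 20 ≠ 21, so T is not injective.
Since T is not injective, we determine |image(T)|. Computing x^18 mod 41 for each x (by repeated squaring, reducing mod 41 at every step), the values T(0), T(1), …, T(40) are: 0, 1, 31, 9, 18, 23, 33, 5, 25, 40, 16, 21, 39, 8, 32, 2, 37, 20, 10, 36, 4, 4, 36, 10, 20, 37, 2, 32, 8, 39, 21, 16, 40, 25, 5, 33, 23, 18, 9, 31, 1.
The distinct values are {0, 1, 2, 4, 5, 8, 9, 10, 16, 18, 20, 21, 23, 25, 31, 32, 33, 36, 37, 39, 40}; there are 21 of them.

21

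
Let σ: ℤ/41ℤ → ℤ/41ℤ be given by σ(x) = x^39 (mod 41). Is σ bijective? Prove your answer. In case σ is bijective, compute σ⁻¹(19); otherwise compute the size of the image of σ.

Since 41 is prime, the nonzero elements of ℤ/41ℤ form a cyclic group of order 40.
As gcd(39, 40) = 1, raising to the 39th power is a bijection on this group: if s^39 ≡ t^39 then (st^{−1})^39 = 1, and the only element of order dividing gcd(39, 40) = 1 is 1, so s = t.
With σ(0) = 0 this makes σ injective on all of ℤ/41ℤ, hence bijective (finite equal-size domain and codomain). In particular σ is bijective.
Since σ is bijective, we find the preimage of 19. The inverse of x ↦ x^39 on (ℤ/41ℤ)^× is x ↦ x^39, because 39·39 = 1521 = 38·40 + 1 ≡ 1 (mod 40) and x^{40} = 1 for x ≠ 0 (Fermat). So σ⁻¹(19) = 19^39 mod 41.
Repeated squaring mod 41: 19^1 ≡ 19, 19^2 ≡ 19² = 361 ≡ 33, 19^4 ≡ 33² = 1089 ≡ 23, 19^8 ≡ 23² = 529 ≡ 37, 19^16 ≡ 37² = 1369 ≡ 16, 19^32 ≡ 16² = 256 ≡ 10. Since 39 = 32 + 4 + 2 + 1, 19^39 ≡ 10·23·33·19: 10·23 = 230 ≡ 25, then 25·33 = 825 ≡ 5, then 5·19 = 95 ≡ 13. So 19^39 ≡ 13 (mod 41).
Hence σ⁻¹(19) = 13.

13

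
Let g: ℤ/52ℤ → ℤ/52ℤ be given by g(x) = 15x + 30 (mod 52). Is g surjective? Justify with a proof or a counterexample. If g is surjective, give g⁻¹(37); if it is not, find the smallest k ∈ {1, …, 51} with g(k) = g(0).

By definition, g is surjective if every y in the codomain equals g(x) for some x in the domain.
Since gcd(15, 52) = 1, 15 is invertible modulo 52. Euclid's algorithm: 52 = 3·15 + 7, 15 = 2·7 + 1; back-substituting gives 1 = 7·15 − 2·52, so 15⁻¹ ≡ 7 (mod 52).
Then y ↦ 7(y − 30) is a two-sided inverse to g, so every y ∈ ℤ/52ℤ has a preimage.
Hence g is surjective.
Since g is surjective, we compute g⁻¹(37): solve 15x + 30 ≡ 37 (mod 52), i.e. 15x ≡ 7 (mod 52).
Multiplying by 15⁻¹ = 7 gives x ≡ 7·7 = 49 ≡ 49 (mod 52).
Check: g(49) = 15·49 + 30 = 765 = 14·52 + 37 ≡ 37 (mod 52).

49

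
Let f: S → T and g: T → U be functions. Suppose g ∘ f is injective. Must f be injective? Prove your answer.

injective

Suppose f(u) = f(v). Applying g: (g ∘ f)(u) = (g ∘ f)(v). Since g ∘ f is injective, u = v. So f is injective.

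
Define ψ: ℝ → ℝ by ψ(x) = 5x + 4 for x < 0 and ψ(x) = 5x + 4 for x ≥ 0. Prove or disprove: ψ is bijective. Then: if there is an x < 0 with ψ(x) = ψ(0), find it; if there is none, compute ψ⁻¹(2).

-2/5

Both pieces are strictly increasing (slopes 5 and 5), so each is injective on its own interval.
The left piece maps (−∞, 0) onto (−∞, 4); the right piece maps [0, ∞) onto [4, ∞).
Since 4 = 4, the images partition ℝ: ψ is injective and surjective, hence bijective.
Because the two images are disjoint, no x < 0 has ψ(x) = ψ(0), so we compute ψ⁻¹(2): 2 lies in (−∞, 4), so solve 5x + 4 = 2: x = (2 − 4)/5 = −2/5.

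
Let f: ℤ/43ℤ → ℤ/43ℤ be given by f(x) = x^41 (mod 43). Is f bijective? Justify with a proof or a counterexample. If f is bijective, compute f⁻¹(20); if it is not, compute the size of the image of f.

Since 43 is prime, the nonzero elements of ℤ/43ℤ form a cyclic group of order 42.
As gcd(41, 42) = 1, raising to the 41st power is a bijection on this group: if s^41 ≡ t^41 then (st^{−1})^41 = 1, and the only element of order dividing gcd(41, 42) = 1 is 1, so s = t.
With f(0) = 0 this makes f injective on all of ℤ/43ℤ, hence bijective (finite equal-size domain and codomain). In particular f is bijective.
Since f is bijective, we find the preimage of 20. The inverse of x ↦ x^41 on (ℤ/43ℤ)^× is x ↦ x^41, because 41·41 = 1681 = 40·42 + 1 ≡ 1 (mod 42) and x^{42} = 1 for x ≠ 0 (Fermat). So f⁻¹(20) = 20^41 mod 43.
Repeated squaring mod 43: 20^1 ≡ 20, 20^2 ≡ 20² = 400 ≡ 13, 20^4 ≡ 13² = 169 ≡ 40, 20^8 ≡ 40² = 1600 ≡ 9, 20^16 ≡ 9² = 81 ≡ 38, 20^32 ≡ 38² = 1444 ≡ 25. Since 41 = 32 + 8 + 1, 20^41 ≡ 25·9·20: 25·9 = 225 ≡ 10, then 10·20 = 200 ≡ 28. So 20^41 ≡ 28 (mod 43).
Hence f⁻¹(20) = 28.

28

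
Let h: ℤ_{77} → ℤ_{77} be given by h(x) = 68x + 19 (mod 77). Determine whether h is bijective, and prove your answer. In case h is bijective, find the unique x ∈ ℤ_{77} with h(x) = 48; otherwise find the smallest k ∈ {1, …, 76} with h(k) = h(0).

By definition, injectivity means: for all s, t in the domain, h(s) = h(t) implies s = t.
Suppose h(s) = h(t) in ℤ_{77}. Then 68s + 19 ≡ 68t + 19 (mod 77), thus 68(s − t) ≡ 0 (mod 77).
Since gcd(68, 77) = 1, 68 is invertible modulo 77, hence s − t ≡ 0 (mod 77), i.e. s = t.
We now compute 68⁻¹ mod 77 explicitly. Euclid's algorithm: 77 = 1·68 + 9, 68 = 7·9 + 5, 9 = 1·5 + 4, 5 = 1·4 + 1; back-substituting gives 1 = 17·68 − 15·77, so 68⁻¹ ≡ 17 (mod 77).
For any y ∈ ℤ_{77}, x = 17(y − 19) mod 77 satisfies h(x) = 68·17(y − 19) + 19 ≡ y (since 68·17 ≡ 1 mod 77). So every y has a preimage.
So h is bijective.
Since h is bijective, we find h⁻¹(48): we need 68x ≡ 48 − 19 ≡ 29 (mod 77). Using 68⁻¹ = 17: x ≡ 17·29 = 493 = 6·77 + 31, so x = 31.
Check: h(31) = 68·31 + 19 = 2127 = 27·77 + 48 ≡ 48 (mod 77).

31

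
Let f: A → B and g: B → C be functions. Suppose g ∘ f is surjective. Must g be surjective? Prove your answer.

Let c ∈ C. Since g ∘ f is surjective, some a ∈ A has g(f(a)) = c. Then b = f(a) ∈ B satisfies g(b) = c. So g is surjective.

surjective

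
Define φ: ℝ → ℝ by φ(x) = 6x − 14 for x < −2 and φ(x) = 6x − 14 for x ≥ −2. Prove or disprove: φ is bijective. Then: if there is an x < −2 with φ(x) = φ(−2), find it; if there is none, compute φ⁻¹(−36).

Both pieces are strictly increasing (slopes 6 and 6), so each is injective on its own interval.
The left piece maps (−∞, −2) onto (−∞, −26); the right piece maps [−2, ∞) onto [−26, ∞).
Since −26 = −26, the images partition ℝ: φ is injective and surjective, hence bijective.
Because the two images are disjoint, no x < −2 has φ(x) = φ(−2), so we compute φ⁻¹(−36): −36 lies in (−∞, −26), so solve 6x − 14 = −36: x = (−36 + 14)/6 = −11/3.

-11/3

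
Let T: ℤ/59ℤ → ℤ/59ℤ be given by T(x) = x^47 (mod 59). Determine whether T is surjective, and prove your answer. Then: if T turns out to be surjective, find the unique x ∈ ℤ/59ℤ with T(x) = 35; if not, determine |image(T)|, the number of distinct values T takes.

Since 59 is prime, the nonzero elements of ℤ/59ℤ form a cyclic group of order 58.
As gcd(47, 58) = 1, raising to the 47th power is a bijection on this group: if s^47 ≡ t^47 then (st^{−1})^47 = 1, and the only element of order dividing gcd(47, 58) = 1 is 1, so s = t.
With T(0) = 0 this makes T injective on all of ℤ/59ℤ, hence bijective (finite equal-size domain and codomain). In particular T is surjective.
Since T is surjective, we find the preimage of 35. The inverse of x ↦ x^47 on (ℤ/59ℤ)^× is x ↦ x^21, because 47·21 = 987 = 17·58 + 1 ≡ 1 (mod 58) and x^{58} = 1 for x ≠ 0 (Fermat). So T⁻¹(35) = 35^21 mod 59.
Repeated squaring mod 59: 35^1 ≡ 35, 35^2 ≡ 35² = 1225 ≡ 45, 35^4 ≡ 45² = 2025 ≡ 19, 35^8 ≡ 19² = 361 ≡ 7, 35^16 ≡ 7² = 49. Since 21 = 16 + 4 + 1, 35^21 ≡ 49·19·35: 49·19 = 931 ≡ 46, then 46·35 = 1610 ≡ 17. So 35^21 ≡ 17 (mod 59).
Hence T⁻¹(35) = 17.

17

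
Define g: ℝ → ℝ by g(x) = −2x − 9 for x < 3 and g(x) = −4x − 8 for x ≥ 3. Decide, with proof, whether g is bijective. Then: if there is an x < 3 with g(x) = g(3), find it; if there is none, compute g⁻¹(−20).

Both pieces are strictly decreasing (slopes −2 and −4), so each is injective on its own interval.
The left piece maps (−∞, 3) onto (−15, ∞); the right piece maps [3, ∞) onto (−∞, −20].
The images leave a gap (−15 has no preimage), so g is not surjective, hence not bijective.
Because the two images are disjoint, no x < 3 has g(x) = g(3), so we compute g⁻¹(−20): −20 lies in (−∞, −20], so solve −4x − 8 = −20: x = (−20 + 8)/(−4) = 3.

3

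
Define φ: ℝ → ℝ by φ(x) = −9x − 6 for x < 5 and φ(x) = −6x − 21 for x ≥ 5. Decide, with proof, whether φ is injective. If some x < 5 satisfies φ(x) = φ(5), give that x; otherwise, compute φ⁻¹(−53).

16/3

Both pieces are strictly decreasing (slopes −9 and −6), so each is injective on its own interval.
The left piece maps (−∞, 5) onto (−51, ∞); the right piece maps [5, ∞) onto (−∞, −51].
These images are disjoint, so no value is attained by both pieces. Therefore φ is injective.
Because the two images are disjoint, no x < 5 has φ(x) = φ(5), so we compute φ⁻¹(−53): −53 lies in (−∞, −51], so solve −6x − 21 = −53: x = (−53 + 21)/(−6) = 16/3.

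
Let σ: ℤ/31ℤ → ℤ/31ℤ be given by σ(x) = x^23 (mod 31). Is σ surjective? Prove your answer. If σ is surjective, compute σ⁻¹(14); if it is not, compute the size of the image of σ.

Since 31 is prime, the nonzero elements of ℤ/31ℤ form a cyclic group of order 30.
As gcd(23, 30) = 1, raising to the 23rd power is a bijection on this group: if a^23 ≡ b^23 then (ab^{−1})^23 = 1, and the only element of order dividing gcd(23, 30) = 1 is 1, so a = b.
With σ(0) = 0 this makes σ injective on all of ℤ/31ℤ, hence bijective (finite equal-size domain and codomain). In particular σ is surjective.
Since σ is surjective, we find the preimage of 14. The inverse of x ↦ x^23 on (ℤ/31ℤ)^× is x ↦ x^17, because 23·17 = 391 = 13·30 + 1 ≡ 1 (mod 30) and x^{30} = 1 for x ≠ 0 (Fermat). So σ⁻¹(14) = 14^17 mod 31.
Repeated squaring mod 31: 14^1 ≡ 14, 14^2 ≡ 14² = 196 ≡ 10, 14^4 ≡ 10² = 100 ≡ 7, 14^8 ≡ 7² = 49 ≡ 18, 14^16 ≡ 18² = 324 ≡ 14. Since 17 = 16 + 1, 14^17 ≡ 14·14: 14·14 = 196 ≡ 10. So 14^17 ≡ 10 (mod 31).
Hence σ⁻¹(14) = 10.

10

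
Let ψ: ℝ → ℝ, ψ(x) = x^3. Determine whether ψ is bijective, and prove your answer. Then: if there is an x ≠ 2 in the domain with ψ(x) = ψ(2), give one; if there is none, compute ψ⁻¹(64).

On ℝ, x ↦ x^3 is strictly increasing (injective) and for any y ∈ ℝ the 3rd root y^{1/3} lies in ℝ (surjective). So ψ is bijective.
Since x ↦ x^3 is strictly increasing on ℝ, it is injective there, so no x ≠ 2 in the domain has ψ(x) = ψ(2). We therefore compute ψ⁻¹(64) = 64^{1/3} = 4 (indeed 4^3 = 64).

4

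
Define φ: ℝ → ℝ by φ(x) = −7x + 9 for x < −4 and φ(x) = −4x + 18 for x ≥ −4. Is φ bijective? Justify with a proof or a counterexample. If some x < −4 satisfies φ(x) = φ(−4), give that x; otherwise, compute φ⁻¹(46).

-37/7

Both pieces are strictly decreasing (slopes −7 and −4), so each is injective on its own interval.
The left piece maps (−∞, −4) onto (37, ∞); the right piece maps [−4, ∞) onto (−∞, 34].
The images leave a gap (37 has no preimage), so φ is not surjective, hence not bijective.
Because the two images are disjoint, no x < −4 has φ(x) = φ(−4), so we compute φ⁻¹(46): 46 lies in (37, ∞), so solve −7x + 9 = 46: x = (46 − 9)/(−7) = −37/7.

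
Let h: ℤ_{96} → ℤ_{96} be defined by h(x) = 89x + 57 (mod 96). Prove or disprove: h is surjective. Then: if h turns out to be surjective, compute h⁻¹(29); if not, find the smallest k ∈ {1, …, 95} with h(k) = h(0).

4

Since gcd(89, 96) = 1, 89 is invertible modulo 96. Euclid's algorithm: 96 = 1·89 + 7, 89 = 12·7 + 5, 7 = 1·5 + 2, 5 = 2·2 + 1; back-substituting gives 1 = 41·89 − 38·96, so 89⁻¹ ≡ 41 (mod 96).
Then y ↦ 41(y − 57) is a two-sided inverse to h, so every y ∈ ℤ_{96} has a preimage.
Therefore h is surjective.
Since h is surjective, we find h⁻¹(29): we need 89x ≡ 29 − 57 ≡ 68 (mod 96). Using 89⁻¹ = 41: x ≡ 41·68 = 2788 = 29·96 + 4, so x = 4.
Check: h(4) = 89·4 + 57 = 413 = 4·96 + 29 ≡ 29 (mod 96).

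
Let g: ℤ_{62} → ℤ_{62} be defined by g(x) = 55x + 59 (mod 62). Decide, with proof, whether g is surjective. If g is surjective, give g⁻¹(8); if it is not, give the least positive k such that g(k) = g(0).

25

Recall: surjectivity means every element of the codomain has a preimage under g.
Since gcd(55, 62) = 1, 55 is invertible modulo 62. Euclid's algorithm: 62 = 1·55 + 7, 55 = 7·7 + 6, 7 = 1·6 + 1; back-substituting gives 1 = 53·55 − 47·62, so 55⁻¹ ≡ 53 (mod 62).
Then y ↦ 53(y − 59) is a two-sided inverse to g, so every y ∈ ℤ_{62} has a preimage.
Hence g is surjective.
Since g is surjective, we find g⁻¹(8): we need 55x ≡ 8 − 59 ≡ 11 (mod 62). Using 55⁻¹ = 53: x ≡ 53·11 = 583 = 9·62 + 25, so x = 25.
Check: g(25) = 55·25 + 59 = 1434 = 23·62 + 8 ≡ 8 (mod 62).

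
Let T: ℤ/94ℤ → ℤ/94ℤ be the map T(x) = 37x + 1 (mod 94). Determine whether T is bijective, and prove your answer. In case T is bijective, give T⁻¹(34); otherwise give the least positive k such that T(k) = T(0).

Recall that injectivity means: for all s, t in the domain, T(s) = T(t) implies s = t.
If T(s) = T(t), then 37s ≡ 37t (mod 94). Because gcd(37, 94) = 1, we may cancel 37 to get s ≡ t (mod 94).
We now compute 37⁻¹ mod 94 explicitly. Euclid's algorithm: 94 = 2·37 + 20, 37 = 1·20 + 17, 20 = 1·17 + 3, 17 = 5·3 + 2, 3 = 1·2 + 1; back-substituting gives 1 = 61·37 − 24·94, so 37⁻¹ ≡ 61 (mod 94).
Then y ↦ 61(y − 1) is a two-sided inverse to T, so every y ∈ ℤ/94ℤ has a preimage.
So T is bijective.
Since T is bijective, we find T⁻¹(34): we need 37x ≡ 34 − 1 ≡ 33 (mod 94). Using 37⁻¹ = 61: x ≡ 61·33 = 2013 = 21·94 + 39, so x = 39.
Check: T(39) = 37·39 + 1 = 1444 = 15·94 + 34 ≡ 34 (mod 94).

39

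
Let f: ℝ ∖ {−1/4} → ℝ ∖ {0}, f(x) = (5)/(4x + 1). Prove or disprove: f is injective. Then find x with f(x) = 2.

Suppose f(s) = f(t). Cross-multiplying: (5)(4t + 1) = (5)(4s + 1).
Expanding both sides and cancelling the symmetric terms leaves −20·(s − t) = 0. Since −20 ≠ 0, s = t. Thus f is injective.
Solving f(x) = 2: cross-multiplying gives 5 = 2(4x + 1), which rearranges to −8x = −3, so x = 3/8.

3/8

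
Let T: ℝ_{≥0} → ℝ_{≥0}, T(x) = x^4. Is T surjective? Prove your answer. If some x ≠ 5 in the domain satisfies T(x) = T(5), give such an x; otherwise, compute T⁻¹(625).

5

For any y ∈ ℝ_{≥0}, x = y^{1/4} ∈ ℝ_{≥0} gives T(x) = y, so T is surjective.
Since x ↦ x^4 is strictly increasing on ℝ_{≥0}, it is injective there, so no x ≠ 5 in the domain has T(x) = T(5). We therefore compute T⁻¹(625) = 625^{1/4} = 5 (indeed 5^4 = 625).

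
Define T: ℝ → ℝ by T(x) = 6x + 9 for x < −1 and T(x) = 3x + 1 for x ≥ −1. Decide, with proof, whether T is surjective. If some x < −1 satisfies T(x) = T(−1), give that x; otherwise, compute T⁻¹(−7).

Both pieces are strictly increasing (slopes 6 and 3), so each is injective on its own interval.
The left piece maps (−∞, −1) onto (−∞, 3); the right piece maps [−1, ∞) onto [−2, ∞).
The union (−∞, 3) ∪ [−2, ∞) covers ℝ, so T is surjective.
For the follow-up: the images overlap, so an x < −1 with T(x) = T(−1) exists. T(−1) = −2; solving 6x + 9 = −2 for x < −1 gives x = (−2 − 9)/6 = −11/6.

-11/6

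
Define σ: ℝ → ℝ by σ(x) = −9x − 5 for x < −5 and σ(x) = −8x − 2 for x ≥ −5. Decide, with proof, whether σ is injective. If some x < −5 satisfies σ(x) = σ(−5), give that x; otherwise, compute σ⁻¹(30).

Both pieces are strictly decreasing (slopes −9 and −8), so each is injective on its own interval.
The left piece maps (−∞, −5) onto (40, ∞); the right piece maps [−5, ∞) onto (−∞, 38].
These images are disjoint, so no value is attained by both pieces. Thus σ is injective.
Because the two images are disjoint, no x < −5 has σ(x) = σ(−5), so we compute σ⁻¹(30): 30 lies in (−∞, 38], so solve −8x − 2 = 30: x = (30 + 2)/(−8) = −4.

-4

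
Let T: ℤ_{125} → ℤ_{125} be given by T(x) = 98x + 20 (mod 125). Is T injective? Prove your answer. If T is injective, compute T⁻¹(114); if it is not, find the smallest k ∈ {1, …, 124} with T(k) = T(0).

103

If T(s) = T(t), then 98s ≡ 98t (mod 125). Because gcd(98, 125) = 1, we may cancel 98 to get s ≡ t (mod 125).
Thus T is injective.
We now compute 98⁻¹ mod 125 explicitly. Euclid's algorithm: 125 = 1·98 + 27, 98 = 3·27 + 17, 27 = 1·17 + 10, 17 = 1·10 + 7, 10 = 1·7 + 3, 7 = 2·3 + 1; back-substituting gives 1 = 37·98 − 29·125, so 98⁻¹ ≡ 37 (mod 125).
Since T is injective, we compute T⁻¹(114): solve 98x + 20 ≡ 114 (mod 125), i.e. 98x ≡ 94 (mod 125).
Multiplying by 98⁻¹ = 37 gives x ≡ 37·94 = 3478 = 27·125 + 103 ≡ 103 (mod 125).
Check: T(103) = 98·103 + 20 = 10114 = 80·125 + 114 ≡ 114 (mod 125).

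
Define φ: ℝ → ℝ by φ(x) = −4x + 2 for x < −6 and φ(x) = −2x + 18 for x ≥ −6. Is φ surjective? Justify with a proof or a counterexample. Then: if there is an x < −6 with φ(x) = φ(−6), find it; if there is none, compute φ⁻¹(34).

-7

Both pieces are strictly decreasing (slopes −4 and −2), so each is injective on its own interval.
The left piece maps (−∞, −6) onto (26, ∞); the right piece maps [−6, ∞) onto (−∞, 30].
The union (26, ∞) ∪ (−∞, 30] covers ℝ, so φ is surjective.
For the follow-up: the images overlap, so an x < −6 with φ(x) = φ(−6) exists. φ(−6) = 30; solving −4x + 2 = 30 for x < −6 gives x = (30 − 2)/(−4) = −7.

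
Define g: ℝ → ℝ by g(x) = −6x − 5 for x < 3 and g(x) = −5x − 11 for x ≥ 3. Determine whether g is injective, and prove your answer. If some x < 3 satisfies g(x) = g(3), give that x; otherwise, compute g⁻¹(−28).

Both pieces are strictly decreasing (slopes −6 and −5), so each is injective on its own interval.
The left piece maps (−∞, 3) onto (−23, ∞); the right piece maps [3, ∞) onto (−∞, −26].
These images are disjoint, so no value is attained by both pieces. Therefore g is injective.
Because the two images are disjoint, no x < 3 has g(x) = g(3), so we compute g⁻¹(−28): −28 lies in (−∞, −26], so solve −5x − 11 = −28: x = (−28 + 11)/(−5) = 17/5.

17/5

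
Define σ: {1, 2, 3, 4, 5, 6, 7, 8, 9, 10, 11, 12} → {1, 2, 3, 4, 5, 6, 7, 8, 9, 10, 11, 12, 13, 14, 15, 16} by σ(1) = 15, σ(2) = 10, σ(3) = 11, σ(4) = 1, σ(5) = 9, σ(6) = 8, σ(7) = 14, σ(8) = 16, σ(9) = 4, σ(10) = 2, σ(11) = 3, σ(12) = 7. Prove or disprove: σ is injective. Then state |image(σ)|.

12

The values σ(1), …, σ(12) are 15, 10, 11, 1, 9, 8, 14, 16, 4, 2, 3, 7 — all distinct.
So σ(a) = σ(b) only when a = b, and σ is injective.
The image of σ is {1, 2, 3, 4, 7, 8, 9, 10, 11, 14, 15, 16}, which has 12 elements.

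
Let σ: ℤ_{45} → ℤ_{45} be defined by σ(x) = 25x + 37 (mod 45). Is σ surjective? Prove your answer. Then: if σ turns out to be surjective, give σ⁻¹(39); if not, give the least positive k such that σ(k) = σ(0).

Since gcd(25, 45) = 5, we have 25x ≡ 0 (mod 5) for all x, so σ(x) ≡ 2 (mod 5).
But 0 ≢ 2 (mod 5), so 0 ∈ ℤ_{45} has no preimage. Thus σ is not surjective.
Since σ is not surjective, we find the least positive k with σ(k) = σ(0): this means 25k ≡ 0 (mod 45), i.e. 45 ∣ 25k. Since gcd(25, 45) = 5, dividing through by 5 this holds exactly when 9 ∣ 5k, and as gcd(5, 9) = 1, exactly when 9 ∣ k.
The smallest positive such k is 9.

9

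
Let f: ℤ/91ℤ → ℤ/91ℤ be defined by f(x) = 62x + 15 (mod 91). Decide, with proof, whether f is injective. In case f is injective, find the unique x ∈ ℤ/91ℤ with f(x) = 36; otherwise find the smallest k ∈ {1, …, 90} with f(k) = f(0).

By definition, injectivity means: for all s, t in the domain, f(s) = f(t) implies s = t.
Suppose f(s) = f(t) in ℤ/91ℤ. Then 62s + 15 ≡ 62t + 15 (mod 91), so 62(s − t) ≡ 0 (mod 91).
Since gcd(62, 91) = 1, 62 is invertible modulo 91, thus s − t ≡ 0 (mod 91), i.e. s = t.
Thus f is injective.
We now compute 62⁻¹ mod 91 explicitly. Euclid's algorithm: 91 = 1·62 + 29, 62 = 2·29 + 4, 29 = 7·4 + 1; back-substituting gives 1 = 69·62 − 47·91, so 62⁻¹ ≡ 69 (mod 91).
Since f is injective, we find f⁻¹(36): we need 62x ≡ 36 − 15 ≡ 21 (mod 91). Using 62⁻¹ = 69: x ≡ 69·21 = 1449 = 15·91 + 84, so x = 84.
Check: f(84) = 62·84 + 15 = 5223 = 57·91 + 36 ≡ 36 (mod 91).

84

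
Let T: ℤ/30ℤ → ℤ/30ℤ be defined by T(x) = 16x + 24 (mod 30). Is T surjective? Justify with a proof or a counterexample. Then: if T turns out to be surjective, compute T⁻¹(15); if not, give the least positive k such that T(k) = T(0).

By definition, surjectivity means every element of the codomain has a preimage under T.
Since gcd(16, 30) = 2, we have 16x ≡ 0 (mod 2) for all x, so T(x) ≡ 0 (mod 2).
But 1 ≢ 0 (mod 2), so 1 ∈ ℤ/30ℤ has no preimage. Thus T is not surjective.
Since T is not surjective, we find the least positive k with T(k) = T(0): this means 16k ≡ 0 (mod 30), i.e. 30 ∣ 16k. Since gcd(16, 30) = 2, dividing through by 2 this holds exactly when 15 ∣ 8k, and as gcd(8, 15) = 1, exactly when 15 ∣ k.
The smallest positive such k is 15.

15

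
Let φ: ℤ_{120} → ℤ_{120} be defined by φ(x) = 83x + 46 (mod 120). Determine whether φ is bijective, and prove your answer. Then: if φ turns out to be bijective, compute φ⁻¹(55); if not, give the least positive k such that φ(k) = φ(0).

Suppose φ(a) = φ(b) in ℤ_{120}. Then 83a + 46 ≡ 83b + 46 (mod 120), therefore 83(a − b) ≡ 0 (mod 120).
Since gcd(83, 120) = 1, 83 is invertible modulo 120, thus a − b ≡ 0 (mod 120), i.e. a = b.
We now compute 83⁻¹ mod 120 explicitly. Euclid's algorithm: 120 = 1·83 + 37, 83 = 2·37 + 9, 37 = 4·9 + 1; back-substituting gives 1 = 107·83 − 74·120, so 83⁻¹ ≡ 107 (mod 120).
Then y ↦ 107(y − 46) is a two-sided inverse to φ, so every y ∈ ℤ_{120} has a preimage.
So φ is bijective.
Since φ is bijective, we find φ⁻¹(55): we need 83x ≡ 55 − 46 ≡ 9 (mod 120). Using 83⁻¹ = 107: x ≡ 107·9 = 963 = 8·120 + 3, so x = 3.
Check: φ(3) = 83·3 + 46 = 295 = 2·120 + 55 ≡ 55 (mod 120).

3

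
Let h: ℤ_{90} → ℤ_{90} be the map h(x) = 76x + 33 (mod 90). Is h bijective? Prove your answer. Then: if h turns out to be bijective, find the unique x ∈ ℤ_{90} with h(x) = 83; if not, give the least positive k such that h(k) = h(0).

We have gcd(76, 90) = 2 > 1. Taking u = 0 and v = 45: h(0) = 33 and h(45) = 76·45 + 33 = 3453 ≡ 33 (mod 90).
So h(0) = h(45) while 0 ≠ 45, so h is not injective, hence not bijective.
Since h is not bijective, we find the least positive k with h(k) = h(0): this means 76k ≡ 0 (mod 90), i.e. 90 ∣ 76k. Since gcd(76, 90) = 2, dividing through by 2 this holds exactly when 45 ∣ 38k, and as gcd(38, 45) = 1, exactly when 45 ∣ k.
The smallest positive such k is 45.

45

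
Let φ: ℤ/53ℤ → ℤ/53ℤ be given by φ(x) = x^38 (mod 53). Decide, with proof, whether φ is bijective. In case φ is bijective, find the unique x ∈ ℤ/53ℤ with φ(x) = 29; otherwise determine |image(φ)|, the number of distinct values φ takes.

φ(26): Repeated squaring mod 53: 26^1 ≡ 26, 26^2 ≡ 26² = 676 ≡ 40, 26^4 ≡ 40² = 1600 ≡ 10, 26^8 ≡ 10² = 100 ≡ 47, 26^16 ≡ 47² = 2209 ≡ 36, 26^32 ≡ 36² = 1296 ≡ 24. Since 38 = 32 + 4 + 2, 26^38 ≡ 24·10·40: 24·10 = 240 ≡ 28, then 28·40 = 1120 ≡ 7. So 26^38 ≡ 7 (mod 53).
φ(27): Repeated squaring mod 53: 27^1 ≡ 27, 27^2 ≡ 27² = 729 ≡ 40, 27^4 ≡ 40² = 1600 ≡ 10, 27^8 ≡ 10² = 100 ≡ 47, 27^16 ≡ 47² = 2209 ≡ 36, 27^32 ≡ 36² = 1296 ≡ 24. Since 38 = 32 + 4 + 2, 27^38 ≡ 24·10·40: 24·10 = 240 ≡ 28, then 28·40 = 1120 ≡ 7. So 27^38 ≡ 7 (mod 53).
So φ(26) = φ(27) = 7 while 26 ≠ 27, therefore φ is not injective, hence not bijective.
Since φ is not bijective, we determine |image(φ)|. Computing x^38 mod 53 for each x (by repeated squaring, reducing mod 53 at every step), the values φ(0), φ(1), …, φ(52) are: 0, 1, 38, 43, 13, 6, 44, 15, 17, 47, 16, 24, 29, 49, 40, 46, 10, 28, 37, 4, 25, 9, 11, 52, 42, 36, 7, 7, 36, 42, 52, 11, 9, 25, 4, 37, 28, 10, 46, 40, 49, 29, 24, 16, 47, 17, 15, 44, 6, 13, 43, 38, 1.
The distinct values are {0, 1, 4, 6, 7, 9, 10, 11, 13, 15, 16, 17, 24, 25, 28, 29, 36, 37, 38, 40, 42, 43, 44, 46, 47, 49, 52}; there are 27 of them.

27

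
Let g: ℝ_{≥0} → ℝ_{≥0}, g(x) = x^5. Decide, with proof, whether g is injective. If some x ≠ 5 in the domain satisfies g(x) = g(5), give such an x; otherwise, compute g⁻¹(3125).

On ℝ_{≥0}, x ↦ x^5 is strictly increasing, so g(u) = g(v) forces u = v. Thus g is injective.
Since x ↦ x^5 is strictly increasing on ℝ_{≥0}, it is injective there, so no x ≠ 5 in the domain has g(x) = g(5). We therefore compute g⁻¹(3125) = 3125^{1/5} = 5 (indeed 5^5 = 3125).

5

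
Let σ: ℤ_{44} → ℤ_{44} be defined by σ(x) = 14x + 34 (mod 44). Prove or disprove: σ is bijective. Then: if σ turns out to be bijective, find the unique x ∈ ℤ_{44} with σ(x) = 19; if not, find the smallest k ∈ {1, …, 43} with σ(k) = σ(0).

We have gcd(14, 44) = 2 > 1. Taking s = 0 and t = 22: σ(0) = 34 and σ(22) = 14·22 + 34 = 342 ≡ 34 (mod 44).
So σ(0) = σ(22) while 0 ≠ 22, hence σ is not injective, hence not bijective.
Since σ is not bijective, we find the least positive k with σ(k) = σ(0): this means 14k ≡ 0 (mod 44), i.e. 44 ∣ 14k. Since gcd(14, 44) = 2, dividing through by 2 this holds exactly when 22 ∣ 7k, and as gcd(7, 22) = 1, exactly when 22 ∣ k.
The smallest positive such k is 22.

22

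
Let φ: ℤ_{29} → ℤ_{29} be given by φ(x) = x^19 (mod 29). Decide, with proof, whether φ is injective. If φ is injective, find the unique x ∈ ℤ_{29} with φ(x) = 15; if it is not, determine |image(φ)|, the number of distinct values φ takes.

11

Since 29 is prime, the nonzero elements of ℤ_{29} form a cyclic group of order 28.
As gcd(19, 28) = 1, raising to the 19th power is a bijection on this group: if u^19 ≡ v^19 then (uv^{−1})^19 = 1, and the only element of order dividing gcd(19, 28) = 1 is 1, so u = v.
With φ(0) = 0 this makes φ injective on all of ℤ_{29}, hence bijective (finite equal-size domain and codomain). In particular φ is injective.
Since φ is injective, we find the preimage of 15. The inverse of x ↦ x^19 on (ℤ_{29})^× is x ↦ x^3, because 19·3 = 57 = 2·28 + 1 ≡ 1 (mod 28) and x^{28} = 1 for x ≠ 0 (Fermat). So φ⁻¹(15) = 15^3 mod 29.
Repeated squaring mod 29: 15^1 ≡ 15, 15^2 ≡ 15² = 225 ≡ 22. Since 3 = 2 + 1, 15^3 ≡ 22·15: 22·15 = 330 ≡ 11. So 15^3 ≡ 11 (mod 29).
Hence φ⁻¹(15) = 11.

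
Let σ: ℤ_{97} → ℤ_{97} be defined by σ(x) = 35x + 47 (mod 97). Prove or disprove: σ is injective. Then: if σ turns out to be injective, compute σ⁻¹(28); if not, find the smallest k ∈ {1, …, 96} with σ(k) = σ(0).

If σ(a) = σ(b), then 35a ≡ 35b (mod 97). Because gcd(35, 97) = 1, we may cancel 35 to get a ≡ b (mod 97).
Hence σ is injective.
We now compute 35⁻¹ mod 97 explicitly. Euclid's algorithm: 97 = 2·35 + 27, 35 = 1·27 + 8, 27 = 3·8 + 3, 8 = 2·3 + 2, 3 = 1·2 + 1; back-substituting gives 1 = 61·35 − 22·97, so 35⁻¹ ≡ 61 (mod 97).
Since σ is injective, we find σ⁻¹(28): we need 35x ≡ 28 − 47 ≡ 78 (mod 97). Using 35⁻¹ = 61: x ≡ 61·78 = 4758 = 49·97 + 5, so x = 5.
Check: σ(5) = 35·5 + 47 = 222 = 2·97 + 28 ≡ 28 (mod 97).

5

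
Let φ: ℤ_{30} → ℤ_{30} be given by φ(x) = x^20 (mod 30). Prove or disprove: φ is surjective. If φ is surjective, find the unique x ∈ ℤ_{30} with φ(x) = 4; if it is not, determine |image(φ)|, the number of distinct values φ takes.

8

φ(2): Repeated squaring mod 30: 2^1 ≡ 2, 2^2 ≡ 2² = 4, 2^4 ≡ 4² = 16, 2^8 ≡ 16² = 256 ≡ 16, 2^16 ≡ 16² = 256 ≡ 16. Since 20 = 16 + 4, 2^20 ≡ 16·16: 16·16 = 256 ≡ 16. So 2^20 ≡ 16 (mod 30).
φ(4): Repeated squaring mod 30: 4^1 ≡ 4, 4^2 ≡ 4² = 16, 4^4 ≡ 16² = 256 ≡ 16, 4^8 ≡ 16² = 256 ≡ 16, 4^16 ≡ 16² = 256 ≡ 16. Since 20 = 16 + 4, 4^20 ≡ 16·16: 16·16 = 256 ≡ 16. So 4^20 ≡ 16 (mod 30).
So φ(2) = φ(4) = 16 while 2 ≠ 4, so φ is not injective.
A non-injective map from the 30-element set ℤ_{30} to itself takes at most 29 distinct values, so it cannot be surjective. So φ is not surjective.
Since φ is not surjective, we determine |image(φ)|. Computing x^20 mod 30 for each x (by repeated squaring, reducing mod 30 at every step), the values φ(0), φ(1), …, φ(29) are: 0, 1, 16, 21, 16, 25, 6, 1, 16, 21, 10, 1, 6, 1, 16, 15, 16, 1, 6, 1, 10, 21, 16, 1, 6, 25, 16, 21, 16, 1.
The distinct values are {0, 1, 6, 10, 15, 16, 21, 25}; there are 8 of them.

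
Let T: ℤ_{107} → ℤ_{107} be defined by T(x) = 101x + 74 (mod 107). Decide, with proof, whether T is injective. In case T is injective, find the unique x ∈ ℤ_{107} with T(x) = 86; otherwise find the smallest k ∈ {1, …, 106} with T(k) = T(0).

If T(a) = T(b), then 101a ≡ 101b (mod 107). Because gcd(101, 107) = 1, we may cancel 101 to get a ≡ b (mod 107).
Hence T is injective.
We now compute 101⁻¹ mod 107 explicitly. Euclid's algorithm: 107 = 1·101 + 6, 101 = 16·6 + 5, 6 = 1·5 + 1; back-substituting gives 1 = 89·101 − 84·107, so 101⁻¹ ≡ 89 (mod 107).
Since T is injective, we compute T⁻¹(86): solve 101x + 74 ≡ 86 (mod 107), i.e. 101x ≡ 12 (mod 107).
Multiplying by 101⁻¹ = 89 gives x ≡ 89·12 = 1068 = 9·107 + 105 ≡ 105 (mod 107).
Check: T(105) = 101·105 + 74 = 10679 = 99·107 + 86 ≡ 86 (mod 107).

105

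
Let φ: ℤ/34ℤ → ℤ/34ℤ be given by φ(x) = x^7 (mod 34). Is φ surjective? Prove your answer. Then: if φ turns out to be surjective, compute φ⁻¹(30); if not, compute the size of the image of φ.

Computing x^7 mod 34 for each x (by repeated squaring, reducing mod 34 at every step), the values φ(0), φ(1), …, φ(33) are: 0, 1, 26, 11, 30, 27, 14, 29, 32, 19, 22, 3, 24, 21, 6, 25, 16, 17, 18, 9, 28, 13, 10, 31, 12, 15, 2, 5, 20, 7, 4, 23, 8, 33.
Every element of ℤ/34ℤ appears exactly once in this list, so φ is a bijection, and in particular surjective.
Since φ is surjective, we read off the preimage of 30 from the same table: φ(4) = 30, so φ⁻¹(30) = 4.

4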